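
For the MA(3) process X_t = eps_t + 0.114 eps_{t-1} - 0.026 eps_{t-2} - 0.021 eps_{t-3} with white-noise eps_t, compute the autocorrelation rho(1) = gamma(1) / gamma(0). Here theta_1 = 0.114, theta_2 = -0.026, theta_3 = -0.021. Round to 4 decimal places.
\rho(1) = 0.1100

For an MA(q) process with theta_0 = 1, the autocovariance is
  gamma(k) = sigma^2 * sum_{i=0..q-k} theta_i * theta_{i+k},
and rho(k) = gamma(k) / gamma(0). Sigma^2 cancels.
  numerator   = (1)*(0.114) + (0.114)*(-0.026) + (-0.026)*(-0.021) = 0.111582.
  denominator = (1)^2 + (0.114)^2 + (-0.026)^2 + (-0.021)^2 = 1.014113.
  rho(1) = 0.111582 / 1.014113 = 0.1100.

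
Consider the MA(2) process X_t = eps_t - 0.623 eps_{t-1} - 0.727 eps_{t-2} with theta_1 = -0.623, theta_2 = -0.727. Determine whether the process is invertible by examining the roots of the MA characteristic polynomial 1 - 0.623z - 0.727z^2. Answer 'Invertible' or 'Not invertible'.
\text{Not invertible}

The MA(q) characteristic polynomial is P(z) = 1 - 0.623z - 0.727z^2.
Invertibility requires all roots to lie outside the unit circle, i.e. |z| > 1 for every root.
Set 1 + (-0.623) z + (-0.727) z^2 = 0, i.e. a z^2 + b z + c = 0 with a = -0.727, b = -0.623, c = 1.
Discriminant D = b^2 - 4ac = (-0.623)^2 - 4*(-0.727)*1 = 0.388129 - (-2.908) = 3.296129.
D >= 0, so the roots are real: z = (-b +/- sqrt(D)) / (2a) = (0.623 +/- 1.815524) / (-1.454).
  z_1 = (0.623 + 1.815524) / (-1.454) = -1.6771,   |z_1| = 1.6771.
  z_2 = (0.623 - 1.815524) / (-1.454) = 0.8202,   |z_2| = 0.8202.
Moduli of all roots: 1.6771, 0.8202.
All moduli strictly greater than 1? No.
Verdict: Not invertible.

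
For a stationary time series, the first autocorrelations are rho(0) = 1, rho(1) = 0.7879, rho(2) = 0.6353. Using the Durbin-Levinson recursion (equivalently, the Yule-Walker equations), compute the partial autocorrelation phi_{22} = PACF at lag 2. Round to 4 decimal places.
\phi_{22} = 0.0383

The PACF at lag k is phi_{kk}, the last component of the solution
to the Yule-Walker system G_k phi = r_k where
  (G_k)_{ij} = rho(|i - j|), (r_k)_i = rho(i), i,j = 1..k.
Equivalently, Durbin-Levinson gives phi_{kk} iteratively:
  phi_{11} = rho(1)
  phi_{kk} = [rho(k) - sum_{j=1..k-1} phi_{k-1,j} rho(k-j)]
            / [1 - sum_{j=1..k-1} phi_{k-1,j} rho(j)],
  phi_{k,j} = phi_{k-1,j} - phi_{kk} phi_{k-1,k-j},  j = 1..k-1.
Step k = 1:
  phi_11 = rho(1) = 0.7879.
Step k = 2:
  phi_22 = [rho(2) - phi_11 rho(1)] / [1 - phi_11 rho(1)] = [0.6353 - (0.7879)(0.7879)] / [1 - (0.7879)(0.7879)]
         = 0.01451359 / 0.37921359 = 0.0383.
Therefore phi_{22} = 0.0383.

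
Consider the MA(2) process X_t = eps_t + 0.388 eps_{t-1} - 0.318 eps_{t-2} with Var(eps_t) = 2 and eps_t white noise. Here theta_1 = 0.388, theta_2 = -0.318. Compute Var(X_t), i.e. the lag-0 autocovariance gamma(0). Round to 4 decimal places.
\gamma(0) = 2.5033

For an MA(q) process X_t = eps_t + sum_i theta_i eps_{t-i} with
Var(eps_t) = sigma^2, the variance is
  gamma(0) = sigma^2 * (1 + sum_i theta_i^2).
  sum_i theta_i^2 = (0.388)^2 + (-0.318)^2 = 0.150544 + 0.101124 = 0.251668.
  gamma(0) = 2 * (1 + 0.251668) = 2 * 1.251668 = 2.503336, which rounds to 2.5033.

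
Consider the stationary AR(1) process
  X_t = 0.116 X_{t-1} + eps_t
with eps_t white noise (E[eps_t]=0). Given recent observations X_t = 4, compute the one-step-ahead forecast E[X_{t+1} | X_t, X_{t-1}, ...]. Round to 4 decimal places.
E[X_{t+1} \mid \mathcal F_t] = 0.4640

For an AR(p) model X_t = c + sum_i phi_i X_{t-i} + eps_t, the
one-step-ahead conditional mean is
  E[X_{t+1} | X_t, ...] = c + sum_i phi_i X_{t+1-i}.
Substitute known values:
  E[X_{t+1} | ...] = (0.116) * (4)
                   = 0.4640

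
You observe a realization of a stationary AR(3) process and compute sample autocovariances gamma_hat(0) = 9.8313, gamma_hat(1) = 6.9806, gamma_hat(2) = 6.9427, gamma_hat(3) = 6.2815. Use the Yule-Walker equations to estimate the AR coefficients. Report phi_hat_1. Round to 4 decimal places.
\hat\phi_{1} = 0.3690

The Yule-Walker equations for an AR(p) process read, in matrix form,
  Gamma_p phi = r_p,   with   (Gamma_p)_{ij} = gamma(|i - j|),
                       (r_p)_i = gamma(i),   i,j = 1..p.
Substitute the sample gammas (Toeplitz matrix and right-hand side of size 3):
  Gamma_p = [[9.8313, 6.9806, 6.9427], [6.9806, 9.8313, 6.9806], [6.9427, 6.9806, 9.8313]]
  r_p     = [6.9806, 6.9427, 6.2815]
Written out (R1..R3):
  (R1) 9.8313 phi_1 + 6.9806 phi_2 + 6.9427 phi_3 = 6.9806
  (R2) 6.9806 phi_1 + 9.8313 phi_2 + 6.9806 phi_3 = 6.9427
  (R3) 6.9427 phi_1 + 6.9806 phi_2 + 9.8313 phi_3 = 6.2815
Gaussian elimination:
  R2 <- R2 - (6.9806/9.8313) R1 = R2 - (0.710038) R1:  4.874806 phi_2 + 2.051017 phi_3 = 1.986206
  R3 <- R3 - (6.9427/9.8313) R1 = R3 - (0.706183) R1:  2.051017 phi_2 + 4.928481 phi_3 = 1.351917
  R3 <- R3 - (2.051017/4.874806) R2 = R3 - (0.420738) R2:  4.06554 phi_3 = 0.516244
Back-substitution:
  phi_hat_3 = 0.516244 / 4.06554 = 0.12698
  phi_hat_2 = (1.986206 - (2.051017)(0.12698)) / 4.874806 = 0.354018
  phi_hat_1 = (6.9806 - (6.9806)(0.354018) - (6.9427)(0.12698)) / 9.8313 = 0.369001
So phi_hat = [0.3690, 0.3540, 0.1270].
Therefore phi_hat_1 = 0.3690.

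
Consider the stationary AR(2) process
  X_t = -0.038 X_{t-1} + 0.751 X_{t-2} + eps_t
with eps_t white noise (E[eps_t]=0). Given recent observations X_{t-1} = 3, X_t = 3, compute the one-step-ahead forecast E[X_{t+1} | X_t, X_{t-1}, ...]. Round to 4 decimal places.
E[X_{t+1} \mid \mathcal F_t] = 2.1390

For an AR(p) model X_t = c + sum_i phi_i X_{t-i} + eps_t, the
one-step-ahead conditional mean is
  E[X_{t+1} | X_t, ...] = c + sum_i phi_i X_{t+1-i}.
Substitute known values:
  E[X_{t+1} | ...] = (-0.038) * (3) + (0.751) * (3)
                   = 2.1390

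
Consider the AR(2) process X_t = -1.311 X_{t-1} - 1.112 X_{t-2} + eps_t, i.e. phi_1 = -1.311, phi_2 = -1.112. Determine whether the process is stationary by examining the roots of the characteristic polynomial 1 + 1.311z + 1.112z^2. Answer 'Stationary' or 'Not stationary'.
\text{Not stationary}

The AR(p) characteristic polynomial is P(z) = 1 + 1.311z + 1.112z^2.
Stationarity requires all roots to lie outside the unit circle, i.e. |z| > 1 for every root.
Set 1 + (1.311) z + (1.112) z^2 = 0, i.e. a z^2 + b z + c = 0 with a = 1.112, b = 1.311, c = 1.
Discriminant D = b^2 - 4ac = (1.311)^2 - 4*(1.112)*1 = 1.718721 - (4.448) = -2.729279.
D < 0, so the roots are the complex-conjugate pair z = (-b +/- i sqrt(-D)) / (2a) = -0.5895 +/- 0.7428i.
For a conjugate pair |z|^2 = z * conj(z) = (product of roots) = c/a = 1/(1.112) = 0.899281, so |z| = sqrt(0.899281) = 0.9483 for both roots.
Moduli of all roots: 0.9483, 0.9483.
All moduli strictly greater than 1? No.
Verdict: Not stationary.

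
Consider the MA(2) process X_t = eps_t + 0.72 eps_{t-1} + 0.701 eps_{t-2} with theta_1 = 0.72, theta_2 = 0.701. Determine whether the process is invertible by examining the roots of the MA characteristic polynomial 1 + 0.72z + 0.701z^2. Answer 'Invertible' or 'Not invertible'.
\text{Invertible}

The MA(q) characteristic polynomial is P(z) = 1 + 0.72z + 0.701z^2.
Invertibility requires all roots to lie outside the unit circle, i.e. |z| > 1 for every root.
Set 1 + (0.72) z + (0.701) z^2 = 0, i.e. a z^2 + b z + c = 0 with a = 0.701, b = 0.72, c = 1.
Discriminant D = b^2 - 4ac = (0.72)^2 - 4*(0.701)*1 = 0.5184 - (2.804) = -2.2856.
D < 0, so the roots are the complex-conjugate pair z = (-b +/- i sqrt(-D)) / (2a) = -0.5136 +/- 1.0783i.
For a conjugate pair |z|^2 = z * conj(z) = (product of roots) = c/a = 1/(0.701) = 1.426534, so |z| = sqrt(1.426534) = 1.1944 for both roots.
Moduli of all roots: 1.1944, 1.1944.
All moduli strictly greater than 1? Yes.
Verdict: Invertible.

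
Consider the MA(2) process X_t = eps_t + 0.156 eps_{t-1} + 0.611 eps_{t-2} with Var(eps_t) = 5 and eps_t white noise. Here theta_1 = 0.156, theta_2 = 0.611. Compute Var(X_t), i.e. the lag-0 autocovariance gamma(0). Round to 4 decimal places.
\gamma(0) = 6.9883

For an MA(q) process X_t = eps_t + sum_i theta_i eps_{t-i} with
Var(eps_t) = sigma^2, the variance is
  gamma(0) = sigma^2 * (1 + sum_i theta_i^2).
  sum_i theta_i^2 = (0.156)^2 + (0.611)^2 = 0.024336 + 0.373321 = 0.397657.
  gamma(0) = 5 * (1 + 0.397657) = 5 * 1.397657 = 6.988285, which rounds to 6.9883.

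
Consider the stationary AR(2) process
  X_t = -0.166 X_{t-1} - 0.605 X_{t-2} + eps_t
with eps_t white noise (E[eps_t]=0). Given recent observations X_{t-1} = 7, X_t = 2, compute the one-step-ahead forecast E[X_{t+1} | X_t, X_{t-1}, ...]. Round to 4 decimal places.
E[X_{t+1} \mid \mathcal F_t] = -4.5670

For an AR(p) model X_t = c + sum_i phi_i X_{t-i} + eps_t, the
one-step-ahead conditional mean is
  E[X_{t+1} | X_t, ...] = c + sum_i phi_i X_{t+1-i}.
Substitute known values:
  E[X_{t+1} | ...] = (-0.166) * (2) + (-0.605) * (7)
                   = -4.5670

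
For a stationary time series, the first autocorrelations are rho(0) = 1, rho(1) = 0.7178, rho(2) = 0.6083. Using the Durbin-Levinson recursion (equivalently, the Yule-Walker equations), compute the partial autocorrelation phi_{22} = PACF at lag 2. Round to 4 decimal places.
\phi_{22} = 0.1920

The PACF at lag k is phi_{kk}, the last component of the solution
to the Yule-Walker system G_k phi = r_k where
  (G_k)_{ij} = rho(|i - j|), (r_k)_i = rho(i), i,j = 1..k.
Equivalently, Durbin-Levinson gives phi_{kk} iteratively:
  phi_{11} = rho(1)
  phi_{kk} = [rho(k) - sum_{j=1..k-1} phi_{k-1,j} rho(k-j)]
            / [1 - sum_{j=1..k-1} phi_{k-1,j} rho(j)],
  phi_{k,j} = phi_{k-1,j} - phi_{kk} phi_{k-1,k-j},  j = 1..k-1.
Step k = 1:
  phi_11 = rho(1) = 0.7178.
Step k = 2:
  phi_22 = [rho(2) - phi_11 rho(1)] / [1 - phi_11 rho(1)] = [0.6083 - (0.7178)(0.7178)] / [1 - (0.7178)(0.7178)]
         = 0.09306316 / 0.48476316 = 0.192.
Therefore phi_{22} = 0.1920.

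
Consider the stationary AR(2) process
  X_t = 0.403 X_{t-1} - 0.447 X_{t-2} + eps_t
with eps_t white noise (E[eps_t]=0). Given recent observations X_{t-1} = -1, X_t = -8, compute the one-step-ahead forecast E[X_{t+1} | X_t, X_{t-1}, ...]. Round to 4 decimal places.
E[X_{t+1} \mid \mathcal F_t] = -2.7770

For an AR(p) model X_t = c + sum_i phi_i X_{t-i} + eps_t, the
one-step-ahead conditional mean is
  E[X_{t+1} | X_t, ...] = c + sum_i phi_i X_{t+1-i}.
Substitute known values:
  E[X_{t+1} | ...] = (0.403) * (-8) + (-0.447) * (-1)
                   = -2.7770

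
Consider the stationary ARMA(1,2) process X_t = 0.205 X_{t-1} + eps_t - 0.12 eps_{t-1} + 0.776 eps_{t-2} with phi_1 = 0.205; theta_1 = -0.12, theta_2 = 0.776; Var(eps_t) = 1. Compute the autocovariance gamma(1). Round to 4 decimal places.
\gamma(1) = 0.2872

Multiply the model equation by X_{t-k} and take expectations. With theta_0 = psi_0 = 1 and psi_j the MA(infinity) weights, this gives
  gamma(k) - sum_i phi_i gamma(k-i) = c_k,
  c_k = sigma^2 * sum_{j=k..q} theta_j psi_{j-k}   (c_k = 0 for k > q),
using gamma(-m) = gamma(m).
psi-weights needed (psi_j = theta_j + sum_i phi_i psi_{j-i}):
  psi_1 = theta_1 + phi_1 = -0.12 + (0.205) = 0.085
  psi_2 = theta_2 + phi_1 psi_1 = 0.776 + (0.205)(0.085) = 0.793425
Right-hand sides:
  c_0 = sigma^2 (1 + theta_1 psi_1 + theta_2 psi_2) = 1 * (1 + (-0.12)(0.085) + (0.776)(0.793425)) = 1 * 1.605498 = 1.605498
  c_1 = sigma^2 (theta_1 + theta_2 psi_1) = 1 * (-0.12 + (0.776)(0.085)) = -0.05404
  c_2 = sigma^2 theta_2 = 1 * (0.776) = 0.776
Equations for k = 0 and k = 1 (AR order 1):
  gamma(0) = phi_1 gamma(1) + c_0
  gamma(1) = phi_1 gamma(0) + c_1
Substituting the second into the first: gamma(0) (1 - phi_1^2) = c_0 + phi_1 c_1, so
  gamma(0) = (c_0 + phi_1 c_1) / (1 - phi_1^2) = (1.605498 + (0.205)(-0.05404)) / (1 - (0.205)^2) = 1.59442 / 0.957975 = 1.664365.
  gamma(1) = phi_1 gamma(0) + c_1 = (0.205)(1.664365) + (-0.05404) = 0.287155.
Therefore gamma(1) = 0.2872 (to 4 decimal places).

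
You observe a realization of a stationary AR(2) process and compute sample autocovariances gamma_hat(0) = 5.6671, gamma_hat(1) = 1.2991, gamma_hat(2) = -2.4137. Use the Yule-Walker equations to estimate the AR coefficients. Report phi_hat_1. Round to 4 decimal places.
\hat\phi_{1} = 0.3450

The Yule-Walker equations for an AR(p) process read, in matrix form,
  Gamma_p phi = r_p,   with   (Gamma_p)_{ij} = gamma(|i - j|),
                       (r_p)_i = gamma(i),   i,j = 1..p.
Substitute the sample gammas (Toeplitz matrix and right-hand side of size 2):
  Gamma_p = [[5.6671, 1.2991], [1.2991, 5.6671]]
  r_p     = [1.2991, -2.4137]
Written out:
  5.6671 phi_1 + 1.2991 phi_2 = 1.2991
  1.2991 phi_1 + 5.6671 phi_2 = -2.4137
Solve by Cramer's rule:
  det = gamma(0)^2 - gamma(1)^2 = (5.6671)^2 - (1.2991)^2 = 32.11602241 - 1.68766081 = 30.4283616
  phi_hat_1 = [gamma(1) gamma(0) - gamma(1) gamma(2)] / det = [(1.2991)(5.6671) - (1.2991)(-2.4137)] / 30.4283616 = 10.49776728 / 30.4283616 = 0.345
  phi_hat_2 = [gamma(0) gamma(2) - gamma(1)^2] / det = [(5.6671)(-2.4137) - (1.2991)^2] / 30.4283616 = -15.36634008 / 30.4283616 = -0.505
So phi_hat = [0.3450, -0.5050].
Therefore phi_hat_1 = 0.3450.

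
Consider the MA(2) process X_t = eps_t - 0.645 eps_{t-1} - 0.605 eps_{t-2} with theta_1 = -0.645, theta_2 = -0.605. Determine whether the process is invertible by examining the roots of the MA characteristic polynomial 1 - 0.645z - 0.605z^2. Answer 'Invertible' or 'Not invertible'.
\text{Not invertible}

The MA(q) characteristic polynomial is P(z) = 1 - 0.645z - 0.605z^2.
Invertibility requires all roots to lie outside the unit circle, i.e. |z| > 1 for every root.
Set 1 + (-0.645) z + (-0.605) z^2 = 0, i.e. a z^2 + b z + c = 0 with a = -0.605, b = -0.645, c = 1.
Discriminant D = b^2 - 4ac = (-0.645)^2 - 4*(-0.605)*1 = 0.416025 - (-2.42) = 2.836025.
D >= 0, so the roots are real: z = (-b +/- sqrt(D)) / (2a) = (0.645 +/- 1.68405) / (-1.21).
  z_1 = (0.645 + 1.68405) / (-1.21) = -1.9248,   |z_1| = 1.9248.
  z_2 = (0.645 - 1.68405) / (-1.21) = 0.8587,   |z_2| = 0.8587.
Moduli of all roots: 1.9248, 0.8587.
All moduli strictly greater than 1? No.
Verdict: Not invertible.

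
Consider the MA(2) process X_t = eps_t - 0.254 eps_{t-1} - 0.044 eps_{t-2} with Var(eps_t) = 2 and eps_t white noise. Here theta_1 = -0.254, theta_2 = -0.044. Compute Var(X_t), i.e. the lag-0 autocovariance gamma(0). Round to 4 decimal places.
\gamma(0) = 2.1329

For an MA(q) process X_t = eps_t + sum_i theta_i eps_{t-i} with
Var(eps_t) = sigma^2, the variance is
  gamma(0) = sigma^2 * (1 + sum_i theta_i^2).
  sum_i theta_i^2 = (-0.254)^2 + (-0.044)^2 = 0.064516 + 0.001936 = 0.066452.
  gamma(0) = 2 * (1 + 0.066452) = 2 * 1.066452 = 2.132904, which rounds to 2.1329.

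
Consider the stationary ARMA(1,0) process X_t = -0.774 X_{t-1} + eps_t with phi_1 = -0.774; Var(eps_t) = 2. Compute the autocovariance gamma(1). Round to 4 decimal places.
\gamma(1) = -3.8611

Multiply the model equation by X_{t-k} and take expectations. With theta_0 = psi_0 = 1 and psi_j the MA(infinity) weights, this gives
  gamma(k) - sum_i phi_i gamma(k-i) = c_k,
  c_k = sigma^2 * sum_{j=k..q} theta_j psi_{j-k}   (c_k = 0 for k > q),
using gamma(-m) = gamma(m).
Pure AR (q = 0): c_0 = sigma^2 = 2, c_k = 0 for k >= 1.
Equations for k = 0 and k = 1 (AR order 1):
  gamma(0) = phi_1 gamma(1) + c_0
  gamma(1) = phi_1 gamma(0) + c_1
Substituting the second into the first: gamma(0) (1 - phi_1^2) = c_0 + phi_1 c_1, so
  gamma(0) = c_0 / (1 - phi_1^2) = 2 / (1 - (-0.774)^2) = 2 / 0.400924 = 4.988477.
  gamma(1) = phi_1 gamma(0) = (-0.774)(4.988477) = -3.861081.
Therefore gamma(1) = -3.8611 (to 4 decimal places).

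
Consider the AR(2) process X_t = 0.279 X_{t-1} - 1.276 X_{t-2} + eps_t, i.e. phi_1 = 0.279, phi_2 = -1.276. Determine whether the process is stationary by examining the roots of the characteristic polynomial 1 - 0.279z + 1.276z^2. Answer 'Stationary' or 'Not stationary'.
\text{Not stationary}

The AR(p) characteristic polynomial is P(z) = 1 - 0.279z + 1.276z^2.
Stationarity requires all roots to lie outside the unit circle, i.e. |z| > 1 for every root.
Set 1 + (-0.279) z + (1.276) z^2 = 0, i.e. a z^2 + b z + c = 0 with a = 1.276, b = -0.279, c = 1.
Discriminant D = b^2 - 4ac = (-0.279)^2 - 4*(1.276)*1 = 0.077841 - (5.104) = -5.026159.
D < 0, so the roots are the complex-conjugate pair z = (-b +/- i sqrt(-D)) / (2a) = 0.1093 +/- 0.8785i.
For a conjugate pair |z|^2 = z * conj(z) = (product of roots) = c/a = 1/(1.276) = 0.783699, so |z| = sqrt(0.783699) = 0.8853 for both roots.
Moduli of all roots: 0.8853, 0.8853.
All moduli strictly greater than 1? No.
Verdict: Not stationary.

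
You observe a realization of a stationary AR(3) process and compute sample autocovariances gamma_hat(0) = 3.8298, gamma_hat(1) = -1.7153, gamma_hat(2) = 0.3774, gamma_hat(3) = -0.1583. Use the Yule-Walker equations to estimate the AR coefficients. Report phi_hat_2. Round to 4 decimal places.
\hat\phi_{2} = -0.1590

The Yule-Walker equations for an AR(p) process read, in matrix form,
  Gamma_p phi = r_p,   with   (Gamma_p)_{ij} = gamma(|i - j|),
                       (r_p)_i = gamma(i),   i,j = 1..p.
Substitute the sample gammas (Toeplitz matrix and right-hand side of size 3):
  Gamma_p = [[3.8298, -1.7153, 0.3774], [-1.7153, 3.8298, -1.7153], [0.3774, -1.7153, 3.8298]]
  r_p     = [-1.7153, 0.3774, -0.1583]
Written out (R1..R3):
  (R1) 3.8298 phi_1 - 1.7153 phi_2 + 0.3774 phi_3 = -1.7153
  (R2) -1.7153 phi_1 + 3.8298 phi_2 - 1.7153 phi_3 = 0.3774
  (R3) 0.3774 phi_1 - 1.7153 phi_2 + 3.8298 phi_3 = -0.1583
Gaussian elimination:
  R2 <- R2 - (-1.7153/3.8298) R1 = R2 - (-0.447882) R1:  3.061547 phi_2 - 1.546269 phi_3 = -0.390853
  R3 <- R3 - (0.3774/3.8298) R1 = R3 - (0.098543) R1:  -1.546269 phi_2 + 3.79261 phi_3 = 0.010731
  R3 <- R3 - (-1.546269/3.061547) R2 = R3 - (-0.505061) R2:  3.011649 phi_3 = -0.186674
Back-substitution:
  phi_hat_3 = -0.186674 / 3.011649 = -0.061984
  phi_hat_2 = (-0.390853 - (-1.546269)(-0.061984)) / 3.061547 = -0.158971
  phi_hat_1 = (-1.7153 - (-1.7153)(-0.158971) - (0.3774)(-0.061984)) / 3.8298 = -0.512975
So phi_hat = [-0.5130, -0.1590, -0.0620].
Therefore phi_hat_2 = -0.1590.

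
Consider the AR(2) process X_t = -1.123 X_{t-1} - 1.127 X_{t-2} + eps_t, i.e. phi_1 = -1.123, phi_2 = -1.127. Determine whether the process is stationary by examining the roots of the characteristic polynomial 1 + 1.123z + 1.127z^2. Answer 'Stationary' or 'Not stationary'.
\text{Not stationary}

The AR(p) characteristic polynomial is P(z) = 1 + 1.123z + 1.127z^2.
Stationarity requires all roots to lie outside the unit circle, i.e. |z| > 1 for every root.
Set 1 + (1.123) z + (1.127) z^2 = 0, i.e. a z^2 + b z + c = 0 with a = 1.127, b = 1.123, c = 1.
Discriminant D = b^2 - 4ac = (1.123)^2 - 4*(1.127)*1 = 1.261129 - (4.508) = -3.246871.
D < 0, so the roots are the complex-conjugate pair z = (-b +/- i sqrt(-D)) / (2a) = -0.4982 +/- 0.7994i.
For a conjugate pair |z|^2 = z * conj(z) = (product of roots) = c/a = 1/(1.127) = 0.887311, so |z| = sqrt(0.887311) = 0.942 for both roots.
Moduli of all roots: 0.9420, 0.9420.
All moduli strictly greater than 1? No.
Verdict: Not stationary.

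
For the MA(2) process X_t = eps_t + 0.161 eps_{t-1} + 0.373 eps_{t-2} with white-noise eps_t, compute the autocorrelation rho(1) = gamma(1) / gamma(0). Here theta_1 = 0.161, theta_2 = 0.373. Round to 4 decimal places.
\rho(1) = 0.1897

For an MA(q) process with theta_0 = 1, the autocovariance is
  gamma(k) = sigma^2 * sum_{i=0..q-k} theta_i * theta_{i+k},
and rho(k) = gamma(k) / gamma(0). Sigma^2 cancels.
  numerator   = (1)*(0.161) + (0.161)*(0.373) = 0.221053.
  denominator = (1)^2 + (0.161)^2 + (0.373)^2 = 1.16505.
  rho(1) = 0.221053 / 1.16505 = 0.1897.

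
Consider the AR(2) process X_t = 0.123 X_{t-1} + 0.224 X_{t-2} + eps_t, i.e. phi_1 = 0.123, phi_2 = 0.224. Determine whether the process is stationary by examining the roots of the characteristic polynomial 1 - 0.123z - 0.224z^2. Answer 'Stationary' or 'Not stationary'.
\text{Stationary}

The AR(p) characteristic polynomial is P(z) = 1 - 0.123z - 0.224z^2.
Stationarity requires all roots to lie outside the unit circle, i.e. |z| > 1 for every root.
Set 1 + (-0.123) z + (-0.224) z^2 = 0, i.e. a z^2 + b z + c = 0 with a = -0.224, b = -0.123, c = 1.
Discriminant D = b^2 - 4ac = (-0.123)^2 - 4*(-0.224)*1 = 0.015129 - (-0.896) = 0.911129.
D >= 0, so the roots are real: z = (-b +/- sqrt(D)) / (2a) = (0.123 +/- 0.954531) / (-0.448).
  z_1 = (0.123 + 0.954531) / (-0.448) = -2.4052,   |z_1| = 2.4052.
  z_2 = (0.123 - 0.954531) / (-0.448) = 1.8561,   |z_2| = 1.8561.
Moduli of all roots: 2.4052, 1.8561.
All moduli strictly greater than 1? Yes.
Verdict: Stationary.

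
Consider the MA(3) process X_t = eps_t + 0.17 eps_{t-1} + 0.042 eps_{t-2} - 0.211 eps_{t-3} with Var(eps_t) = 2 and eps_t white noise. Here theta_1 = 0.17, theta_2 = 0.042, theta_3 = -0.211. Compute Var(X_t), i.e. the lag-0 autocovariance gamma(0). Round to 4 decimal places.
\gamma(0) = 2.1504

For an MA(q) process X_t = eps_t + sum_i theta_i eps_{t-i} with
Var(eps_t) = sigma^2, the variance is
  gamma(0) = sigma^2 * (1 + sum_i theta_i^2).
  sum_i theta_i^2 = (0.17)^2 + (0.042)^2 + (-0.211)^2 = 0.0289 + 0.001764 + 0.044521 = 0.075185.
  gamma(0) = 2 * (1 + 0.075185) = 2 * 1.075185 = 2.15037, which rounds to 2.1504.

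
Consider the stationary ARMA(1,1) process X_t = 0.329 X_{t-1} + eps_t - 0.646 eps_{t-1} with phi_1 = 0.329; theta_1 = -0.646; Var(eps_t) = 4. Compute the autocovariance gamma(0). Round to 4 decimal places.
\gamma(0) = 4.4507

Multiply the model equation by X_{t-k} and take expectations. With theta_0 = psi_0 = 1 and psi_j the MA(infinity) weights, this gives
  gamma(k) - sum_i phi_i gamma(k-i) = c_k,
  c_k = sigma^2 * sum_{j=k..q} theta_j psi_{j-k}   (c_k = 0 for k > q),
using gamma(-m) = gamma(m).
psi-weights needed (psi_j = theta_j + sum_i phi_i psi_{j-i}):
  psi_1 = theta_1 + phi_1 = -0.646 + (0.329) = -0.317
Right-hand sides:
  c_0 = sigma^2 (1 + theta_1 psi_1) = 4 * (1 + (-0.646)(-0.317)) = 4 * 1.204782 = 4.819128
  c_1 = sigma^2 theta_1 = 4 * (-0.646) = -2.584
  c_2 = 0
Equations for k = 0 and k = 1 (AR order 1):
  gamma(0) = phi_1 gamma(1) + c_0
  gamma(1) = phi_1 gamma(0) + c_1
Substituting the second into the first: gamma(0) (1 - phi_1^2) = c_0 + phi_1 c_1, so
  gamma(0) = (c_0 + phi_1 c_1) / (1 - phi_1^2) = (4.819128 + (0.329)(-2.584)) / (1 - (0.329)^2) = 3.968992 / 0.891759 = 4.450745.
Therefore gamma(0) = 4.4507 (to 4 decimal places).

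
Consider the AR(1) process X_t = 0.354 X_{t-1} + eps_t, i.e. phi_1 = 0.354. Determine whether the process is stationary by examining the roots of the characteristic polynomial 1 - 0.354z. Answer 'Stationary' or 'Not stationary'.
\text{Stationary}

The AR(p) characteristic polynomial is P(z) = 1 - 0.354z.
Stationarity requires all roots to lie outside the unit circle, i.e. |z| > 1 for every root.
This is linear in z: 1 + (-0.354) z = 0  =>  z = -1/(-0.354) = 2.824859,  |z| = 2.824859.
Moduli of all roots: 2.8249.
All moduli strictly greater than 1? Yes.
Verdict: Stationary.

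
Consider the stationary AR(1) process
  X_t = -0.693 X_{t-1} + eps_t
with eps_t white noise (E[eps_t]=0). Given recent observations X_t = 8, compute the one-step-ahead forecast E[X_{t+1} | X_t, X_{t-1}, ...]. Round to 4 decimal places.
E[X_{t+1} \mid \mathcal F_t] = -5.5440

For an AR(p) model X_t = c + sum_i phi_i X_{t-i} + eps_t, the
one-step-ahead conditional mean is
  E[X_{t+1} | X_t, ...] = c + sum_i phi_i X_{t+1-i}.
Substitute known values:
  E[X_{t+1} | ...] = (-0.693) * (8)
                   = -5.5440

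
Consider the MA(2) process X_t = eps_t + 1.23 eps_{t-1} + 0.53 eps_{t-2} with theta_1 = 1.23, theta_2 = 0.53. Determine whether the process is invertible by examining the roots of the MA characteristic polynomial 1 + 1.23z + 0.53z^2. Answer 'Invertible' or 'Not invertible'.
\text{Invertible}

The MA(q) characteristic polynomial is P(z) = 1 + 1.23z + 0.53z^2.
Invertibility requires all roots to lie outside the unit circle, i.e. |z| > 1 for every root.
Set 1 + (1.23) z + (0.53) z^2 = 0, i.e. a z^2 + b z + c = 0 with a = 0.53, b = 1.23, c = 1.
Discriminant D = b^2 - 4ac = (1.23)^2 - 4*(0.53)*1 = 1.5129 - (2.12) = -0.6071.
D < 0, so the roots are the complex-conjugate pair z = (-b +/- i sqrt(-D)) / (2a) = -1.1604 +/- 0.7351i.
For a conjugate pair |z|^2 = z * conj(z) = (product of roots) = c/a = 1/(0.53) = 1.886792, so |z| = sqrt(1.886792) = 1.3736 for both roots.
Moduli of all roots: 1.3736, 1.3736.
All moduli strictly greater than 1? Yes.
Verdict: Invertible.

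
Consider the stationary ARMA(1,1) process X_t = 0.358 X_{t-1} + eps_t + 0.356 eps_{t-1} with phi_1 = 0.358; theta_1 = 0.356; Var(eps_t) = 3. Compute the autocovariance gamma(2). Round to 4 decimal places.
\gamma(2) = 0.9917

Multiply the model equation by X_{t-k} and take expectations. With theta_0 = psi_0 = 1 and psi_j the MA(infinity) weights, this gives
  gamma(k) - sum_i phi_i gamma(k-i) = c_k,
  c_k = sigma^2 * sum_{j=k..q} theta_j psi_{j-k}   (c_k = 0 for k > q),
using gamma(-m) = gamma(m).
psi-weights needed (psi_j = theta_j + sum_i phi_i psi_{j-i}):
  psi_1 = theta_1 + phi_1 = 0.356 + (0.358) = 0.714
Right-hand sides:
  c_0 = sigma^2 (1 + theta_1 psi_1) = 3 * (1 + (0.356)(0.714)) = 3 * 1.254184 = 3.762552
  c_1 = sigma^2 theta_1 = 3 * (0.356) = 1.068
  c_2 = 0
Equations for k = 0 and k = 1 (AR order 1):
  gamma(0) = phi_1 gamma(1) + c_0
  gamma(1) = phi_1 gamma(0) + c_1
Substituting the second into the first: gamma(0) (1 - phi_1^2) = c_0 + phi_1 c_1, so
  gamma(0) = (c_0 + phi_1 c_1) / (1 - phi_1^2) = (3.762552 + (0.358)(1.068)) / (1 - (0.358)^2) = 4.144896 / 0.871836 = 4.754215.
  gamma(1) = phi_1 gamma(0) + c_1 = (0.358)(4.754215) + (1.068) = 2.770009.
For k = 2 (> q): gamma(2) = phi_1 gamma(1) = (0.358)(2.770009) = 0.991663.
Therefore gamma(2) = 0.9917 (to 4 decimal places).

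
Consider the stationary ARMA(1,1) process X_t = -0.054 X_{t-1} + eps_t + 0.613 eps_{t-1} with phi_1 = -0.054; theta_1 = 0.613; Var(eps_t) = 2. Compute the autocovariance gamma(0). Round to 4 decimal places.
\gamma(0) = 2.6268

Multiply the model equation by X_{t-k} and take expectations. With theta_0 = psi_0 = 1 and psi_j the MA(infinity) weights, this gives
  gamma(k) - sum_i phi_i gamma(k-i) = c_k,
  c_k = sigma^2 * sum_{j=k..q} theta_j psi_{j-k}   (c_k = 0 for k > q),
using gamma(-m) = gamma(m).
psi-weights needed (psi_j = theta_j + sum_i phi_i psi_{j-i}):
  psi_1 = theta_1 + phi_1 = 0.613 + (-0.054) = 0.559
Right-hand sides:
  c_0 = sigma^2 (1 + theta_1 psi_1) = 2 * (1 + (0.613)(0.559)) = 2 * 1.342667 = 2.685334
  c_1 = sigma^2 theta_1 = 2 * (0.613) = 1.226
  c_2 = 0
Equations for k = 0 and k = 1 (AR order 1):
  gamma(0) = phi_1 gamma(1) + c_0
  gamma(1) = phi_1 gamma(0) + c_1
Substituting the second into the first: gamma(0) (1 - phi_1^2) = c_0 + phi_1 c_1, so
  gamma(0) = (c_0 + phi_1 c_1) / (1 - phi_1^2) = (2.685334 + (-0.054)(1.226)) / (1 - (-0.054)^2) = 2.61913 / 0.997084 = 2.62679.
Therefore gamma(0) = 2.6268 (to 4 decimal places).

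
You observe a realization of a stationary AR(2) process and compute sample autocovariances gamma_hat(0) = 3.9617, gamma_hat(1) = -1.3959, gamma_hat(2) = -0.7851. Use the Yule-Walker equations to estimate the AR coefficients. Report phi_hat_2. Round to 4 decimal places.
\hat\phi_{2} = -0.3680

The Yule-Walker equations for an AR(p) process read, in matrix form,
  Gamma_p phi = r_p,   with   (Gamma_p)_{ij} = gamma(|i - j|),
                       (r_p)_i = gamma(i),   i,j = 1..p.
Substitute the sample gammas (Toeplitz matrix and right-hand side of size 2):
  Gamma_p = [[3.9617, -1.3959], [-1.3959, 3.9617]]
  r_p     = [-1.3959, -0.7851]
Written out:
  3.9617 phi_1 - 1.3959 phi_2 = -1.3959
  -1.3959 phi_1 + 3.9617 phi_2 = -0.7851
Solve by Cramer's rule:
  det = gamma(0)^2 - gamma(1)^2 = (3.9617)^2 - (-1.3959)^2 = 15.69506689 - 1.94853681 = 13.74653008
  phi_hat_1 = [gamma(1) gamma(0) - gamma(1) gamma(2)] / det = [(-1.3959)(3.9617) - (-1.3959)(-0.7851)] / 13.74653008 = -6.62605812 / 13.74653008 = -0.482
  phi_hat_2 = [gamma(0) gamma(2) - gamma(1)^2] / det = [(3.9617)(-0.7851) - (-1.3959)^2] / 13.74653008 = -5.05886748 / 13.74653008 = -0.368
So phi_hat = [-0.4820, -0.3680].
Therefore phi_hat_2 = -0.3680.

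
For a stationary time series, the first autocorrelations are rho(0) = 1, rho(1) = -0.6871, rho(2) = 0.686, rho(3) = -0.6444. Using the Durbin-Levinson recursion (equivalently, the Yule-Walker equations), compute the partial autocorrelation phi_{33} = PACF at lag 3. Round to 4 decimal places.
\phi_{33} = -0.1941

The PACF at lag k is phi_{kk}, the last component of the solution
to the Yule-Walker system G_k phi = r_k where
  (G_k)_{ij} = rho(|i - j|), (r_k)_i = rho(i), i,j = 1..k.
Equivalently, Durbin-Levinson gives phi_{kk} iteratively:
  phi_{11} = rho(1)
  phi_{kk} = [rho(k) - sum_{j=1..k-1} phi_{k-1,j} rho(k-j)]
            / [1 - sum_{j=1..k-1} phi_{k-1,j} rho(j)],
  phi_{k,j} = phi_{k-1,j} - phi_{kk} phi_{k-1,k-j},  j = 1..k-1.
Step k = 1:
  phi_11 = rho(1) = -0.6871.
Step k = 2:
  phi_22 = [rho(2) - phi_11 rho(1)] / [1 - phi_11 rho(1)] = [0.686 - (-0.6871)(-0.6871)] / [1 - (-0.6871)(-0.6871)]
         = 0.21389359 / 0.52789359 = 0.405183.
  Update: phi_21 = phi_11 - phi_22 phi_11 = -0.6871 - (0.405183)(-0.6871) = -0.408699.
Step k = 3:
  phi_33 = [rho(3) - phi_21 rho(2) - phi_22 rho(1)] / [1 - phi_21 rho(1) - phi_22 rho(2)]
    numerator   = -0.6444 - (-0.408699)(0.686) - (0.405183)(-0.6871) = -0.08563138
    denominator = 1 - (-0.408699)(-0.6871) - (0.405183)(0.686) = 0.44122751
  phi_33 = -0.08563138 / 0.44122751 = -0.1941.
Therefore phi_{33} = -0.1941.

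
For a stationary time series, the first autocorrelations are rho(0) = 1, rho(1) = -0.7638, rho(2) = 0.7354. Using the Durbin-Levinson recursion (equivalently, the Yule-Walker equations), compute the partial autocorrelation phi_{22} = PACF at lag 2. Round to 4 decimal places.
\phi_{22} = 0.3649

The PACF at lag k is phi_{kk}, the last component of the solution
to the Yule-Walker system G_k phi = r_k where
  (G_k)_{ij} = rho(|i - j|), (r_k)_i = rho(i), i,j = 1..k.
Equivalently, Durbin-Levinson gives phi_{kk} iteratively:
  phi_{11} = rho(1)
  phi_{kk} = [rho(k) - sum_{j=1..k-1} phi_{k-1,j} rho(k-j)]
            / [1 - sum_{j=1..k-1} phi_{k-1,j} rho(j)],
  phi_{k,j} = phi_{k-1,j} - phi_{kk} phi_{k-1,k-j},  j = 1..k-1.
Step k = 1:
  phi_11 = rho(1) = -0.7638.
Step k = 2:
  phi_22 = [rho(2) - phi_11 rho(1)] / [1 - phi_11 rho(1)] = [0.7354 - (-0.7638)(-0.7638)] / [1 - (-0.7638)(-0.7638)]
         = 0.15200956 / 0.41660956 = 0.3649.
Therefore phi_{22} = 0.3649.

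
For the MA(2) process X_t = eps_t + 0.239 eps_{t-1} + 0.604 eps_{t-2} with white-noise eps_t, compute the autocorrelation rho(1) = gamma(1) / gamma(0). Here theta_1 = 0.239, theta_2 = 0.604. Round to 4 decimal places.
\rho(1) = 0.2696

For an MA(q) process with theta_0 = 1, the autocovariance is
  gamma(k) = sigma^2 * sum_{i=0..q-k} theta_i * theta_{i+k},
and rho(k) = gamma(k) / gamma(0). Sigma^2 cancels.
  numerator   = (1)*(0.239) + (0.239)*(0.604) = 0.383356.
  denominator = (1)^2 + (0.239)^2 + (0.604)^2 = 1.421937.
  rho(1) = 0.383356 / 1.421937 = 0.2696.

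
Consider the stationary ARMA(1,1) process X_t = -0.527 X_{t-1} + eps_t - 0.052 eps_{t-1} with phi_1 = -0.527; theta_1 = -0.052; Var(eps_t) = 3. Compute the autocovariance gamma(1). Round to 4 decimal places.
\gamma(1) = -2.4708

Multiply the model equation by X_{t-k} and take expectations. With theta_0 = psi_0 = 1 and psi_j the MA(infinity) weights, this gives
  gamma(k) - sum_i phi_i gamma(k-i) = c_k,
  c_k = sigma^2 * sum_{j=k..q} theta_j psi_{j-k}   (c_k = 0 for k > q),
using gamma(-m) = gamma(m).
psi-weights needed (psi_j = theta_j + sum_i phi_i psi_{j-i}):
  psi_1 = theta_1 + phi_1 = -0.052 + (-0.527) = -0.579
Right-hand sides:
  c_0 = sigma^2 (1 + theta_1 psi_1) = 3 * (1 + (-0.052)(-0.579)) = 3 * 1.030108 = 3.090324
  c_1 = sigma^2 theta_1 = 3 * (-0.052) = -0.156
  c_2 = 0
Equations for k = 0 and k = 1 (AR order 1):
  gamma(0) = phi_1 gamma(1) + c_0
  gamma(1) = phi_1 gamma(0) + c_1
Substituting the second into the first: gamma(0) (1 - phi_1^2) = c_0 + phi_1 c_1, so
  gamma(0) = (c_0 + phi_1 c_1) / (1 - phi_1^2) = (3.090324 + (-0.527)(-0.156)) / (1 - (-0.527)^2) = 3.172536 / 0.722271 = 4.392445.
  gamma(1) = phi_1 gamma(0) + c_1 = (-0.527)(4.392445) + (-0.156) = -2.470819.
Therefore gamma(1) = -2.4708 (to 4 decimal places).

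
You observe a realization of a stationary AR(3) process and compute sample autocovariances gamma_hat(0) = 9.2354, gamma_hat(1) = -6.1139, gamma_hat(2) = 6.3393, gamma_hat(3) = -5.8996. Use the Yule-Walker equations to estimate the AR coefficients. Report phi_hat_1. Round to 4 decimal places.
\hat\phi_{1} = -0.2790

The Yule-Walker equations for an AR(p) process read, in matrix form,
  Gamma_p phi = r_p,   with   (Gamma_p)_{ij} = gamma(|i - j|),
                       (r_p)_i = gamma(i),   i,j = 1..p.
Substitute the sample gammas (Toeplitz matrix and right-hand side of size 3):
  Gamma_p = [[9.2354, -6.1139, 6.3393], [-6.1139, 9.2354, -6.1139], [6.3393, -6.1139, 9.2354]]
  r_p     = [-6.1139, 6.3393, -5.8996]
Written out (R1..R3):
  (R1) 9.2354 phi_1 - 6.1139 phi_2 + 6.3393 phi_3 = -6.1139
  (R2) -6.1139 phi_1 + 9.2354 phi_2 - 6.1139 phi_3 = 6.3393
  (R3) 6.3393 phi_1 - 6.1139 phi_2 + 9.2354 phi_3 = -5.8996
Gaussian elimination:
  R2 <- R2 - (-6.1139/9.2354) R1 = R2 - (-0.662007) R1:  5.187955 phi_2 - 1.917239 phi_3 = 2.291855
  R3 <- R3 - (6.3393/9.2354) R1 = R3 - (0.686413) R1:  -1.917239 phi_2 + 4.884021 phi_3 = -1.702939
  R3 <- R3 - (-1.917239/5.187955) R2 = R3 - (-0.369556) R2:  4.175495 phi_3 = -0.85597
Back-substitution:
  phi_hat_3 = -0.85597 / 4.175495 = -0.204999
  phi_hat_2 = (2.291855 - (-1.917239)(-0.204999)) / 5.187955 = 0.366006
  phi_hat_1 = (-6.1139 - (-6.1139)(0.366006) - (6.3393)(-0.204999)) / 9.2354 = -0.278995
So phi_hat = [-0.2790, 0.3660, -0.2050].
Therefore phi_hat_1 = -0.2790.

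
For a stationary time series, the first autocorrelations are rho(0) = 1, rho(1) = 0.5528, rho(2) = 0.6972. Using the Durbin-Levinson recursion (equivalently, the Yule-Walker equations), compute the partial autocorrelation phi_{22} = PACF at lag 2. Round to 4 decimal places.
\phi_{22} = 0.5639

The PACF at lag k is phi_{kk}, the last component of the solution
to the Yule-Walker system G_k phi = r_k where
  (G_k)_{ij} = rho(|i - j|), (r_k)_i = rho(i), i,j = 1..k.
Equivalently, Durbin-Levinson gives phi_{kk} iteratively:
  phi_{11} = rho(1)
  phi_{kk} = [rho(k) - sum_{j=1..k-1} phi_{k-1,j} rho(k-j)]
            / [1 - sum_{j=1..k-1} phi_{k-1,j} rho(j)],
  phi_{k,j} = phi_{k-1,j} - phi_{kk} phi_{k-1,k-j},  j = 1..k-1.
Step k = 1:
  phi_11 = rho(1) = 0.5528.
Step k = 2:
  phi_22 = [rho(2) - phi_11 rho(1)] / [1 - phi_11 rho(1)] = [0.6972 - (0.5528)(0.5528)] / [1 - (0.5528)(0.5528)]
         = 0.39161216 / 0.69441216 = 0.5639.
Therefore phi_{22} = 0.5639.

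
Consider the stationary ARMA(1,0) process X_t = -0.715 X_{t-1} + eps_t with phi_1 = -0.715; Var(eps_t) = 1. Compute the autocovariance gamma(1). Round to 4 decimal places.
\gamma(1) = -1.4628

Multiply the model equation by X_{t-k} and take expectations. With theta_0 = psi_0 = 1 and psi_j the MA(infinity) weights, this gives
  gamma(k) - sum_i phi_i gamma(k-i) = c_k,
  c_k = sigma^2 * sum_{j=k..q} theta_j psi_{j-k}   (c_k = 0 for k > q),
using gamma(-m) = gamma(m).
Pure AR (q = 0): c_0 = sigma^2 = 1, c_k = 0 for k >= 1.
Equations for k = 0 and k = 1 (AR order 1):
  gamma(0) = phi_1 gamma(1) + c_0
  gamma(1) = phi_1 gamma(0) + c_1
Substituting the second into the first: gamma(0) (1 - phi_1^2) = c_0 + phi_1 c_1, so
  gamma(0) = c_0 / (1 - phi_1^2) = 1 / (1 - (-0.715)^2) = 1 / 0.488775 = 2.045931.
  gamma(1) = phi_1 gamma(0) = (-0.715)(2.045931) = -1.462841.
Therefore gamma(1) = -1.4628 (to 4 decimal places).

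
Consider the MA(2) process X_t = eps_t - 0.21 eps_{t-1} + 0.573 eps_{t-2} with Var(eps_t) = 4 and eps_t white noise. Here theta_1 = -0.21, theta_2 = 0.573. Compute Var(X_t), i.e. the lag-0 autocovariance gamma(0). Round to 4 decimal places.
\gamma(0) = 5.4897

For an MA(q) process X_t = eps_t + sum_i theta_i eps_{t-i} with
Var(eps_t) = sigma^2, the variance is
  gamma(0) = sigma^2 * (1 + sum_i theta_i^2).
  sum_i theta_i^2 = (-0.21)^2 + (0.573)^2 = 0.0441 + 0.328329 = 0.372429.
  gamma(0) = 4 * (1 + 0.372429) = 4 * 1.372429 = 5.489716, which rounds to 5.4897.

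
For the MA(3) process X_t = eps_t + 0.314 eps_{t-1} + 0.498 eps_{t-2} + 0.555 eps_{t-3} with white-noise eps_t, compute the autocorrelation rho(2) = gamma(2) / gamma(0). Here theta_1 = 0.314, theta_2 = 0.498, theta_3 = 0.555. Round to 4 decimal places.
\rho(2) = 0.4063

For an MA(q) process with theta_0 = 1, the autocovariance is
  gamma(k) = sigma^2 * sum_{i=0..q-k} theta_i * theta_{i+k},
and rho(k) = gamma(k) / gamma(0). Sigma^2 cancels.
  numerator   = (1)*(0.498) + (0.314)*(0.555) = 0.67227.
  denominator = (1)^2 + (0.314)^2 + (0.498)^2 + (0.555)^2 = 1.654625.
  rho(2) = 0.67227 / 1.654625 = 0.4063.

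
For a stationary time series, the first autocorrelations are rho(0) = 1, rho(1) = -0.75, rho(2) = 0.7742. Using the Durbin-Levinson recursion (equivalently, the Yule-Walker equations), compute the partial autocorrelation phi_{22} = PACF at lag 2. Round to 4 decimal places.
\phi_{22} = 0.4839

The PACF at lag k is phi_{kk}, the last component of the solution
to the Yule-Walker system G_k phi = r_k where
  (G_k)_{ij} = rho(|i - j|), (r_k)_i = rho(i), i,j = 1..k.
Equivalently, Durbin-Levinson gives phi_{kk} iteratively:
  phi_{11} = rho(1)
  phi_{kk} = [rho(k) - sum_{j=1..k-1} phi_{k-1,j} rho(k-j)]
            / [1 - sum_{j=1..k-1} phi_{k-1,j} rho(j)],
  phi_{k,j} = phi_{k-1,j} - phi_{kk} phi_{k-1,k-j},  j = 1..k-1.
Step k = 1:
  phi_11 = rho(1) = -0.75.
Step k = 2:
  phi_22 = [rho(2) - phi_11 rho(1)] / [1 - phi_11 rho(1)] = [0.7742 - (-0.75)(-0.75)] / [1 - (-0.75)(-0.75)]
         = 0.2117 / 0.4375 = 0.4839.
Therefore phi_{22} = 0.4839.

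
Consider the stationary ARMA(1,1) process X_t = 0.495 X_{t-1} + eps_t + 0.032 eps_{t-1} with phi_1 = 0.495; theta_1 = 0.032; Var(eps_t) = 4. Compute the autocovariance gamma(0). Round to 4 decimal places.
\gamma(0) = 5.4715

Multiply the model equation by X_{t-k} and take expectations. With theta_0 = psi_0 = 1 and psi_j the MA(infinity) weights, this gives
  gamma(k) - sum_i phi_i gamma(k-i) = c_k,
  c_k = sigma^2 * sum_{j=k..q} theta_j psi_{j-k}   (c_k = 0 for k > q),
using gamma(-m) = gamma(m).
psi-weights needed (psi_j = theta_j + sum_i phi_i psi_{j-i}):
  psi_1 = theta_1 + phi_1 = 0.032 + (0.495) = 0.527
Right-hand sides:
  c_0 = sigma^2 (1 + theta_1 psi_1) = 4 * (1 + (0.032)(0.527)) = 4 * 1.016864 = 4.067456
  c_1 = sigma^2 theta_1 = 4 * (0.032) = 0.128
  c_2 = 0
Equations for k = 0 and k = 1 (AR order 1):
  gamma(0) = phi_1 gamma(1) + c_0
  gamma(1) = phi_1 gamma(0) + c_1
Substituting the second into the first: gamma(0) (1 - phi_1^2) = c_0 + phi_1 c_1, so
  gamma(0) = (c_0 + phi_1 c_1) / (1 - phi_1^2) = (4.067456 + (0.495)(0.128)) / (1 - (0.495)^2) = 4.130816 / 0.754975 = 5.471461.
Therefore gamma(0) = 5.4715 (to 4 decimal places).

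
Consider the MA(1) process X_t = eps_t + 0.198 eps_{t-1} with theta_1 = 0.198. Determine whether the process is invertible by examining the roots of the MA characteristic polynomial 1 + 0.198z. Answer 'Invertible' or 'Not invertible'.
\text{Invertible}

The MA(q) characteristic polynomial is P(z) = 1 + 0.198z.
Invertibility requires all roots to lie outside the unit circle, i.e. |z| > 1 for every root.
This is linear in z: 1 + (0.198) z = 0  =>  z = -1/(0.198) = -5.050505,  |z| = 5.050505.
Moduli of all roots: 5.0505.
All moduli strictly greater than 1? Yes.
Verdict: Invertible.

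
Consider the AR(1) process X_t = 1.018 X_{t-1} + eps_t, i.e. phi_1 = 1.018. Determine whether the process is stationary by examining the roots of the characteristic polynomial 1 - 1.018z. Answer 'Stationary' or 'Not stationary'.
\text{Not stationary}

The AR(p) characteristic polynomial is P(z) = 1 - 1.018z.
Stationarity requires all roots to lie outside the unit circle, i.e. |z| > 1 for every root.
This is linear in z: 1 + (-1.018) z = 0  =>  z = -1/(-1.018) = 0.982318,  |z| = 0.982318.
Moduli of all roots: 0.9823.
All moduli strictly greater than 1? No.
Verdict: Not stationary.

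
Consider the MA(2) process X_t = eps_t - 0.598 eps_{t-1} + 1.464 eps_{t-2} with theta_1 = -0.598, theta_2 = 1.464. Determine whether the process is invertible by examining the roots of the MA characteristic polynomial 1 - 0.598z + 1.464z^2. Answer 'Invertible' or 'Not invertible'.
\text{Not invertible}

The MA(q) characteristic polynomial is P(z) = 1 - 0.598z + 1.464z^2.
Invertibility requires all roots to lie outside the unit circle, i.e. |z| > 1 for every root.
Set 1 + (-0.598) z + (1.464) z^2 = 0, i.e. a z^2 + b z + c = 0 with a = 1.464, b = -0.598, c = 1.
Discriminant D = b^2 - 4ac = (-0.598)^2 - 4*(1.464)*1 = 0.357604 - (5.856) = -5.498396.
D < 0, so the roots are the complex-conjugate pair z = (-b +/- i sqrt(-D)) / (2a) = 0.2042 +/- 0.8008i.
For a conjugate pair |z|^2 = z * conj(z) = (product of roots) = c/a = 1/(1.464) = 0.68306, so |z| = sqrt(0.68306) = 0.8265 for both roots.
Moduli of all roots: 0.8265, 0.8265.
All moduli strictly greater than 1? No.
Verdict: Not invertible.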